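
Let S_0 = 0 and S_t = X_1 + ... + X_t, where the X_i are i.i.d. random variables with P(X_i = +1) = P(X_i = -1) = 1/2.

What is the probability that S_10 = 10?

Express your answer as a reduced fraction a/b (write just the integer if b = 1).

Answer: 1/1024

Derivation:
To reach position 10 after 10 steps: need 10 steps of +1 and 0 of -1.
Favorable paths: C(10,10) = 1
Total paths: 2^10 = 1024
P = 1/1024 = 1/1024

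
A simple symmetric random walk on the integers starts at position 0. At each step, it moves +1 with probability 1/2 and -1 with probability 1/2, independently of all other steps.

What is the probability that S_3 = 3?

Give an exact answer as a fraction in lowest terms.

To reach position 3 after 3 steps: need 3 steps of +1 and 0 of -1.
Favorable paths: C(3,3) = 1
Total paths: 2^3 = 8
P = 1/8 = 1/8

Answer: 1/8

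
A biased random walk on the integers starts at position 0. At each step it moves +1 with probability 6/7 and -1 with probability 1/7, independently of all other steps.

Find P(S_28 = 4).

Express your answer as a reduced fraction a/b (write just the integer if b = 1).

To reach position 4 after 28 steps: need 16 steps of +1 and 12 steps of -1.
Number of such sequences: C(28,16) = 30421755
Each has probability (6/7)^16 · (1/7)^12 = 2821109907456/459986536544739960976801
P = 30421755 · 2821109907456/459986536544739960976801 = 12260444918957015040/65712362363534280139543

Answer: 12260444918957015040/65712362363534280139543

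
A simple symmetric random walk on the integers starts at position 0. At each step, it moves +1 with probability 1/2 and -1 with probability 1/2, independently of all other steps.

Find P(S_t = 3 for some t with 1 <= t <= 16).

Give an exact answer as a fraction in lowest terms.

Count via complement. Let g(t,s) = #length-t paths at position s with S_1..S_t all ≠ 3.
g(t,s) = g(t-1,s-1) + g(t-1,s+1) for s ≠ 3; g(t,3) = 0.
t=0: g(0,0)=1
t=1: g(1,-1)=1 g(1,1)=1
t=2: g(2,-2)=1 g(2,0)=2 g(2,2)=1
t=3: g(3,-3)=1 g(3,-1)=3 g(3,1)=3
t=4: g(4,-4)=1 g(4,-2)=4 g(4,0)=6 g(4,2)=3
t=5: g(5,-5)=1 g(5,-3)=5 g(5,-1)=10 g(5,1)=9
t=6: g(6,-6)=1 g(6,-4)=6 g(6,-2)=15 g(6,0)=19 g(6,2)=9
t=7: g(7,-7)=1 g(7,-5)=7 g(7,-3)=21 g(7,-1)=34 g(7,1)=28
t=8: g(8,-8)=1 g(8,-6)=8 g(8,-4)=28 g(8,-2)=55 g(8,0)=62 g(8,2)=28
t=9: g(9,-9)=1 g(9,-7)=9 g(9,-5)=36 g(9,-3)=83 g(9,-1)=117 g(9,1)=90
t=10: g(10,-10)=1 g(10,-8)=10 g(10,-6)=45 g(10,-4)=119 g(10,-2)=200 g(10,0)=207 g(10,2)=90
t=11: g(11,-11)=1 g(11,-9)=11 g(11,-7)=55 g(11,-5)=164 g(11,-3)=319 g(11,-1)=407 g(11,1)=297
t=12: g(12,-12)=1 g(12,-10)=12 g(12,-8)=66 g(12,-6)=219 g(12,-4)=483 g(12,-2)=726 g(12,0)=704 g(12,2)=297
t=13: g(13,-13)=1 g(13,-11)=13 g(13,-9)=78 g(13,-7)=285 g(13,-5)=702 g(13,-3)=1209 g(13,-1)=1430 g(13,1)=1001
t=14: g(14,-14)=1 g(14,-12)=14 g(14,-10)=91 g(14,-8)=363 g(14,-6)=987 g(14,-4)=1911 g(14,-2)=2639 g(14,0)=2431 g(14,2)=1001
t=15: g(15,-15)=1 g(15,-13)=15 g(15,-11)=105 g(15,-9)=454 g(15,-7)=1350 g(15,-5)=2898 g(15,-3)=4550 g(15,-1)=5070 g(15,1)=3432
t=16: g(16,-16)=1 g(16,-14)=16 g(16,-12)=120 g(16,-10)=559 g(16,-8)=1804 g(16,-6)=4248 g(16,-4)=7448 g(16,-2)=9620 g(16,0)=8502 g(16,2)=3432
Paths never hitting 3: Σ_s g(16,s) = 35750
Paths hitting 3: 2^16 - 35750 = 29786
P = 29786/65536 = 14893/32768

Answer: 14893/32768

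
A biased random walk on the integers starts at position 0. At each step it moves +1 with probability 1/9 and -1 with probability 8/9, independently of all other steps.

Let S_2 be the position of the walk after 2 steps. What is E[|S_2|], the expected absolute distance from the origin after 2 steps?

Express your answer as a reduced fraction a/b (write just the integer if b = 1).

S_2 takes values m ≡ 0 (mod 2) with |m| ≤ 2; P(S_2=m) = C(2,(2+m)/2) · (1/9)^((2+m)/2) · (8/9)^((2-m)/2).
Distribution: P(S=-2)=64/81, P(S=0)=16/81, P(S=2)=1/81
E[|S_2|] = Σ_m |m|·P(S_2=m) = 130/81

Answer: 130/81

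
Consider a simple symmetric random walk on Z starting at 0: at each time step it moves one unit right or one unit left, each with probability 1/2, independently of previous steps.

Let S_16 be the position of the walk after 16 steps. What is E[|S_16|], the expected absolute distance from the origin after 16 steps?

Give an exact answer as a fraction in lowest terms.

Answer: 6435/2048

Derivation:
S_16 takes values m ≡ 0 (mod 2) with |m| ≤ 16; P(S_16=m) = C(16,(16+m)/2)/2^16.
Total paths: 2^16 = 65536
Distribution: P(S=-16)=1/65536, P(S=-14)=16/65536, P(S=-12)=120/65536, P(S=-10)=560/65536, P(S=-8)=1820/65536, P(S=-6)=4368/65536, P(S=-4)=8008/65536, P(S=-2)=11440/65536, P(S=0)=12870/65536, P(S=2)=11440/65536, P(S=4)=8008/65536, P(S=6)=4368/65536, P(S=8)=1820/65536, P(S=10)=560/65536, P(S=12)=120/65536, P(S=14)=16/65536, P(S=16)=1/65536
E[|S_16|] = Σ_m |m|·P(S_16=m) = 205920/65536 = 6435/2048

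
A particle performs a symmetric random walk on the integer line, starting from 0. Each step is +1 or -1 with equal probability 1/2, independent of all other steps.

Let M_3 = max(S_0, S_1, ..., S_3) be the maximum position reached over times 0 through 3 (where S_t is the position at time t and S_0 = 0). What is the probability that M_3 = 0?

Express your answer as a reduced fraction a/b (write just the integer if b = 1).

Answer: 3/8

Derivation:
Let M_3 = max(S_0,...,S_3). Use the reflection principle: for j ≥ 1, #{paths with M_3 ≥ j} = #{S_3 ≥ j} + #{S_3 ≥ j+1}.
P(M_3 ≥ 0) = 1 since S_0 = 0, so #{M_3 ≥ 0} = 8.
#{M_3 ≥ 1} = #{S_3 ≥ 1} + #{S_3 ≥ 2} = 4 + 1 = 5.
#{M_3 = 0} = 8 - 5 = 3.
P(M_3 = 0) = 3/8 = 3/8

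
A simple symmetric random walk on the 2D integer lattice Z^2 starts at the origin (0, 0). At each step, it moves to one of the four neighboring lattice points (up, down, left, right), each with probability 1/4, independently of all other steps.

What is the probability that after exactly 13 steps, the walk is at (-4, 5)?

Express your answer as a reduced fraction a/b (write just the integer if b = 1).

Let h be the number of horizontal steps (so 13-h are vertical). To end at (-4,5) need (h-4)/2 right-steps and ((13-h)+5)/2 up-steps.
Sum over h with 4 ≤ h ≤ 8, h ≡ 0 (mod 2), 13-h ≡ 1 (mod 2):
h=4: C(13,4)·C(4,0)·C(9,7) = 715·1·36 = 25740
h=6: C(13,6)·C(6,1)·C(7,6) = 1716·6·7 = 72072
h=8: C(13,8)·C(8,2)·C(5,5) = 1287·28·1 = 36036
Total favorable: 133848
Total paths: 4^13 = 67108864
P = 133848/67108864 = 16731/8388608

Answer: 16731/8388608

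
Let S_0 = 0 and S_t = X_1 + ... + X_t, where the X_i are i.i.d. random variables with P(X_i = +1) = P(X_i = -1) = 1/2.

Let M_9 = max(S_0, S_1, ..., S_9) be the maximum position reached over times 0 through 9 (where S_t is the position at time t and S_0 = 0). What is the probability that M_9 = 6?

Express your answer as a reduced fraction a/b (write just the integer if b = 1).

Answer: 9/512

Derivation:
Let M_9 = max(S_0,...,S_9). Use the reflection principle: for j ≥ 1, #{paths with M_9 ≥ j} = #{S_9 ≥ j} + #{S_9 ≥ j+1}.
By reflection, #{M_9 ≥ 6} = #{S_9 ≥ 6} + #{S_9 ≥ 7} = 10 + 10 = 20.
#{M_9 ≥ 7} = #{S_9 ≥ 7} + #{S_9 ≥ 8} = 10 + 1 = 11.
#{M_9 = 6} = 20 - 11 = 9.
P(M_9 = 6) = 9/512 = 9/512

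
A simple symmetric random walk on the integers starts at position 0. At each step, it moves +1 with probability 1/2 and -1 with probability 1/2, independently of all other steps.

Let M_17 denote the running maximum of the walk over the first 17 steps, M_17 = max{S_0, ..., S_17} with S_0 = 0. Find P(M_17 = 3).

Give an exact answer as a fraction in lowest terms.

Let M_17 = max(S_0,...,S_17). Use the reflection principle: for j ≥ 1, #{paths with M_17 ≥ j} = #{S_17 ≥ j} + #{S_17 ≥ j+1}.
By reflection, #{M_17 ≥ 3} = #{S_17 ≥ 3} + #{S_17 ≥ 4} = 41226 + 21778 = 63004.
#{M_17 ≥ 4} = #{S_17 ≥ 4} + #{S_17 ≥ 5} = 21778 + 21778 = 43556.
#{M_17 = 3} = 63004 - 43556 = 19448.
P(M_17 = 3) = 19448/131072 = 2431/16384

Answer: 2431/16384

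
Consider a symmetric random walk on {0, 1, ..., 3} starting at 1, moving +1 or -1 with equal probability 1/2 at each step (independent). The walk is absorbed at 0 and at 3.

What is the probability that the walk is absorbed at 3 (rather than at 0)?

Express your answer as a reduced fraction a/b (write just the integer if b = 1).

Symmetric walk (p = 1/2): the harmonic-function argument gives P(hit 3 before 0 | start at 1) = a/N.
P = 1/3 = 1/3

Answer: 1/3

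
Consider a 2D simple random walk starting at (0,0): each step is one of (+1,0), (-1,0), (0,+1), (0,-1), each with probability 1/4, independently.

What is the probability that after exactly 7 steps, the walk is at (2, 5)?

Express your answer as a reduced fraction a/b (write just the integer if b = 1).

Answer: 21/16384

Derivation:
Let h be the number of horizontal steps (so 7-h are vertical). To end at (2,5) need (h+2)/2 right-steps and ((7-h)+5)/2 up-steps.
Sum over h with 2 ≤ h ≤ 2, h ≡ 0 (mod 2), 7-h ≡ 1 (mod 2):
h=2: C(7,2)·C(2,2)·C(5,5) = 21·1·1 = 21
Total favorable: 21
Total paths: 4^7 = 16384
P = 21/16384 = 21/16384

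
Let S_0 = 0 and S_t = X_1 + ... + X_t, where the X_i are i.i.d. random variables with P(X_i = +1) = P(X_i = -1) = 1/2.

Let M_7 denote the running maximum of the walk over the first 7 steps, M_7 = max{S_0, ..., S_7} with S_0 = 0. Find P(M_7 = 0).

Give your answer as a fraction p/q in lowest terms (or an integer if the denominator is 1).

Answer: 35/128

Derivation:
Let M_7 = max(S_0,...,S_7). Use the reflection principle: for j ≥ 1, #{paths with M_7 ≥ j} = #{S_7 ≥ j} + #{S_7 ≥ j+1}.
P(M_7 ≥ 0) = 1 since S_0 = 0, so #{M_7 ≥ 0} = 128.
#{M_7 ≥ 1} = #{S_7 ≥ 1} + #{S_7 ≥ 2} = 64 + 29 = 93.
#{M_7 = 0} = 128 - 93 = 35.
P(M_7 = 0) = 35/128 = 35/128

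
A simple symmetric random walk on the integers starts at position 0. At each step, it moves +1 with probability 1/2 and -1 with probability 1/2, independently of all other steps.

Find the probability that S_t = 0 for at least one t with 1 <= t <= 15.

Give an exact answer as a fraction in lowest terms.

Count via complement. Let g(t,s) = #length-t paths at position s with S_1..S_t all ≠ 0.
g(t,s) = g(t-1,s-1) + g(t-1,s+1) for s ≠ 0; g(t,0) = 0.
t=0: g(0,0)=1
t=1: g(1,-1)=1 g(1,1)=1
t=2: g(2,-2)=1 g(2,2)=1
t=3: g(3,-3)=1 g(3,-1)=1 g(3,1)=1 g(3,3)=1
t=4: g(4,-4)=1 g(4,-2)=2 g(4,2)=2 g(4,4)=1
t=5: g(5,-5)=1 g(5,-3)=3 g(5,-1)=2 g(5,1)=2 g(5,3)=3 g(5,5)=1
t=6: g(6,-6)=1 g(6,-4)=4 g(6,-2)=5 g(6,2)=5 g(6,4)=4 g(6,6)=1
t=7: g(7,-7)=1 g(7,-5)=5 g(7,-3)=9 g(7,-1)=5 g(7,1)=5 g(7,3)=9 g(7,5)=5 g(7,7)=1
t=8: g(8,-8)=1 g(8,-6)=6 g(8,-4)=14 g(8,-2)=14 g(8,2)=14 g(8,4)=14 g(8,6)=6 g(8,8)=1
t=9: g(9,-9)=1 g(9,-7)=7 g(9,-5)=20 g(9,-3)=28 g(9,-1)=14 g(9,1)=14 g(9,3)=28 g(9,5)=20 g(9,7)=7 g(9,9)=1
t=10: g(10,-10)=1 g(10,-8)=8 g(10,-6)=27 g(10,-4)=48 g(10,-2)=42 g(10,2)=42 g(10,4)=48 g(10,6)=27 g(10,8)=8 g(10,10)=1
t=11: g(11,-11)=1 g(11,-9)=9 g(11,-7)=35 g(11,-5)=75 g(11,-3)=90 g(11,-1)=42 g(11,1)=42 g(11,3)=90 g(11,5)=75 g(11,7)=35 g(11,9)=9 g(11,11)=1
t=12: g(12,-12)=1 g(12,-10)=10 g(12,-8)=44 g(12,-6)=110 g(12,-4)=165 g(12,-2)=132 g(12,2)=132 g(12,4)=165 g(12,6)=110 g(12,8)=44 g(12,10)=10 g(12,12)=1
t=13: g(13,-13)=1 g(13,-11)=11 g(13,-9)=54 g(13,-7)=154 g(13,-5)=275 g(13,-3)=297 g(13,-1)=132 g(13,1)=132 g(13,3)=297 g(13,5)=275 g(13,7)=154 g(13,9)=54 g(13,11)=11 g(13,13)=1
t=14: g(14,-14)=1 g(14,-12)=12 g(14,-10)=65 g(14,-8)=208 g(14,-6)=429 g(14,-4)=572 g(14,-2)=429 g(14,2)=429 g(14,4)=572 g(14,6)=429 g(14,8)=208 g(14,10)=65 g(14,12)=12 g(14,14)=1
t=15: g(15,-15)=1 g(15,-13)=13 g(15,-11)=77 g(15,-9)=273 g(15,-7)=637 g(15,-5)=1001 g(15,-3)=1001 g(15,-1)=429 g(15,1)=429 g(15,3)=1001 g(15,5)=1001 g(15,7)=637 g(15,9)=273 g(15,11)=77 g(15,13)=13 g(15,15)=1
Paths never hitting 0: Σ_s g(15,s) = 6864
Paths hitting 0: 2^15 - 6864 = 25904
P = 25904/32768 = 1619/2048

Answer: 1619/2048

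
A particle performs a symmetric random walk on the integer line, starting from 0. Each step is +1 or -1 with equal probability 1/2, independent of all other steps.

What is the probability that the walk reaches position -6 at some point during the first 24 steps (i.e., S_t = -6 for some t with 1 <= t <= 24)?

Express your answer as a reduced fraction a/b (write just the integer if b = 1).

Count via complement. Let g(t,s) = #length-t paths at position s with S_1..S_t all ≠ -6.
g(t,s) = g(t-1,s-1) + g(t-1,s+1) for s ≠ -6; g(t,-6) = 0.
t=0: g(0,0)=1
t=1: g(1,-1)=1 g(1,1)=1
t=2: g(2,-2)=1 g(2,0)=2 g(2,2)=1
t=3: g(3,-3)=1 g(3,-1)=3 g(3,1)=3 g(3,3)=1
t=4: g(4,-4)=1 g(4,-2)=4 g(4,0)=6 g(4,2)=4 g(4,4)=1
t=5: g(5,-5)=1 g(5,-3)=5 g(5,-1)=10 g(5,1)=10 g(5,3)=5 g(5,5)=1
t=6: g(6,-4)=6 g(6,-2)=15 g(6,0)=20 g(6,2)=15 g(6,4)=6 g(6,6)=1
t=7: g(7,-5)=6 g(7,-3)=21 g(7,-1)=35 g(7,1)=35 g(7,3)=21 g(7,5)=7 g(7,7)=1
t=8: g(8,-4)=27 g(8,-2)=56 g(8,0)=70 g(8,2)=56 g(8,4)=28 g(8,6)=8 g(8,8)=1
t=9: g(9,-5)=27 g(9,-3)=83 g(9,-1)=126 g(9,1)=126 g(9,3)=84 g(9,5)=36 g(9,7)=9 g(9,9)=1
t=10: g(10,-4)=110 g(10,-2)=209 g(10,0)=252 g(10,2)=210 g(10,4)=120 g(10,6)=45 g(10,8)=10 g(10,10)=1
t=11: g(11,-5)=110 g(11,-3)=319 g(11,-1)=461 g(11,1)=462 g(11,3)=330 g(11,5)=165 g(11,7)=55 g(11,9)=11 g(11,11)=1
t=12: g(12,-4)=429 g(12,-2)=780 g(12,0)=923 g(12,2)=792 g(12,4)=495 g(12,6)=220 g(12,8)=66 g(12,10)=12 g(12,12)=1
t=13: g(13,-5)=429 g(13,-3)=1209 g(13,-1)=1703 g(13,1)=1715 g(13,3)=1287 g(13,5)=715 g(13,7)=286 g(13,9)=78 g(13,11)=13 g(13,13)=1
t=14: g(14,-4)=1638 g(14,-2)=2912 g(14,0)=3418 g(14,2)=3002 g(14,4)=2002 g(14,6)=1001 g(14,8)=364 g(14,10)=91 g(14,12)=14 g(14,14)=1
t=15: g(15,-5)=1638 g(15,-3)=4550 g(15,-1)=6330 g(15,1)=6420 g(15,3)=5004 g(15,5)=3003 g(15,7)=1365 g(15,9)=455 g(15,11)=105 g(15,13)=15 g(15,15)=1
t=16: g(16,-4)=6188 g(16,-2)=10880 g(16,0)=12750 g(16,2)=11424 g(16,4)=8007 g(16,6)=4368 g(16,8)=1820 g(16,10)=560 g(16,12)=120 g(16,14)=16 g(16,16)=1
t=17: g(17,-5)=6188 g(17,-3)=17068 g(17,-1)=23630 g(17,1)=24174 g(17,3)=19431 g(17,5)=12375 g(17,7)=6188 g(17,9)=2380 g(17,11)=680 g(17,13)=136 g(17,15)=17 g(17,17)=1
t=18: g(18,-4)=23256 g(18,-2)=40698 g(18,0)=47804 g(18,2)=43605 g(18,4)=31806 g(18,6)=18563 g(18,8)=8568 g(18,10)=3060 g(18,12)=816 g(18,14)=153 g(18,16)=18 g(18,18)=1
t=19: g(19,-5)=23256 g(19,-3)=63954 g(19,-1)=88502 g(19,1)=91409 g(19,3)=75411 g(19,5)=50369 g(19,7)=27131 g(19,9)=11628 g(19,11)=3876 g(19,13)=969 g(19,15)=171 g(19,17)=19 g(19,19)=1
t=20: g(20,-4)=87210 g(20,-2)=152456 g(20,0)=179911 g(20,2)=166820 g(20,4)=125780 g(20,6)=77500 g(20,8)=38759 g(20,10)=15504 g(20,12)=4845 g(20,14)=1140 g(20,16)=190 g(20,18)=20 g(20,20)=1
t=21: g(21,-5)=87210 g(21,-3)=239666 g(21,-1)=332367 g(21,1)=346731 g(21,3)=292600 g(21,5)=203280 g(21,7)=116259 g(21,9)=54263 g(21,11)=20349 g(21,13)=5985 g(21,15)=1330 g(21,17)=210 g(21,19)=21 g(21,21)=1
t=22: g(22,-4)=326876 g(22,-2)=572033 g(22,0)=679098 g(22,2)=639331 g(22,4)=495880 g(22,6)=319539 g(22,8)=170522 g(22,10)=74612 g(22,12)=26334 g(22,14)=7315 g(22,16)=1540 g(22,18)=231 g(22,20)=22 g(22,22)=1
t=23: g(23,-5)=326876 g(23,-3)=898909 g(23,-1)=1251131 g(23,1)=1318429 g(23,3)=1135211 g(23,5)=815419 g(23,7)=490061 g(23,9)=245134 g(23,11)=100946 g(23,13)=33649 g(23,15)=8855 g(23,17)=1771 g(23,19)=253 g(23,21)=23 g(23,23)=1
t=24: g(24,-4)=1225785 g(24,-2)=2150040 g(24,0)=2569560 g(24,2)=2453640 g(24,4)=1950630 g(24,6)=1305480 g(24,8)=735195 g(24,10)=346080 g(24,12)=134595 g(24,14)=42504 g(24,16)=10626 g(24,18)=2024 g(24,20)=276 g(24,22)=24 g(24,24)=1
Paths never hitting -6: Σ_s g(24,s) = 12926460
Paths hitting -6: 2^24 - 12926460 = 3850756
P = 3850756/16777216 = 962689/4194304

Answer: 962689/4194304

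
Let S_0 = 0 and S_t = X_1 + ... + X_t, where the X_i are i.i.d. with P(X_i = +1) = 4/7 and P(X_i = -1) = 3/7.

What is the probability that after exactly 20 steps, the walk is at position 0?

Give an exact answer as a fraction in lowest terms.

To be at 0 after 20 steps: need exactly 10 steps of +1 and 10 of -1.
Number of such sequences: C(20,10) = 184756
Each has probability (4/7)^10 · (3/7)^10 = 61917364224/79792266297612001
P = 184756 · 61917364224/79792266297612001 = 11439604544569344/79792266297612001

Answer: 11439604544569344/79792266297612001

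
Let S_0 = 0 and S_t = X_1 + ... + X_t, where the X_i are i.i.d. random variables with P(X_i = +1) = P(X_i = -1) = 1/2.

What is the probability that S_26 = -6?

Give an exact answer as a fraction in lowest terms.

Answer: 5311735/67108864

Derivation:
To reach position -6 after 26 steps: need 10 steps of +1 and 16 of -1.
Favorable paths: C(26,10) = 5311735
Total paths: 2^26 = 67108864
P = 5311735/67108864 = 5311735/67108864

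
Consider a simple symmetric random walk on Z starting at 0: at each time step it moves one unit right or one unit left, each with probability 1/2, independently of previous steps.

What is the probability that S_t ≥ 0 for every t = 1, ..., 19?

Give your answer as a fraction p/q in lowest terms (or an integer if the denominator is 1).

Let f(t,s) = #length-t paths at position s with S_1..S_t all ≥ 0.
f(t,s) = f(t-1,s-1) + f(t-1,s+1) for s ≥ 0; f(t,s) = 0 for s < 0.
t=0: f(0,0)=1
t=1: f(1,1)=1
t=2: f(2,0)=1 f(2,2)=1
t=3: f(3,1)=2 f(3,3)=1
t=4: f(4,0)=2 f(4,2)=3 f(4,4)=1
t=5: f(5,1)=5 f(5,3)=4 f(5,5)=1
t=6: f(6,0)=5 f(6,2)=9 f(6,4)=5 f(6,6)=1
t=7: f(7,1)=14 f(7,3)=14 f(7,5)=6 f(7,7)=1
t=8: f(8,0)=14 f(8,2)=28 f(8,4)=20 f(8,6)=7 f(8,8)=1
t=9: f(9,1)=42 f(9,3)=48 f(9,5)=27 f(9,7)=8 f(9,9)=1
t=10: f(10,0)=42 f(10,2)=90 f(10,4)=75 f(10,6)=35 f(10,8)=9 f(10,10)=1
t=11: f(11,1)=132 f(11,3)=165 f(11,5)=110 f(11,7)=44 f(11,9)=10 f(11,11)=1
t=12: f(12,0)=132 f(12,2)=297 f(12,4)=275 f(12,6)=154 f(12,8)=54 f(12,10)=11 f(12,12)=1
t=13: f(13,1)=429 f(13,3)=572 f(13,5)=429 f(13,7)=208 f(13,9)=65 f(13,11)=12 f(13,13)=1
t=14: f(14,0)=429 f(14,2)=1001 f(14,4)=1001 f(14,6)=637 f(14,8)=273 f(14,10)=77 f(14,12)=13 f(14,14)=1
t=15: f(15,1)=1430 f(15,3)=2002 f(15,5)=1638 f(15,7)=910 f(15,9)=350 f(15,11)=90 f(15,13)=14 f(15,15)=1
t=16: f(16,0)=1430 f(16,2)=3432 f(16,4)=3640 f(16,6)=2548 f(16,8)=1260 f(16,10)=440 f(16,12)=104 f(16,14)=15 f(16,16)=1
t=17: f(17,1)=4862 f(17,3)=7072 f(17,5)=6188 f(17,7)=3808 f(17,9)=1700 f(17,11)=544 f(17,13)=119 f(17,15)=16 f(17,17)=1
t=18: f(18,0)=4862 f(18,2)=11934 f(18,4)=13260 f(18,6)=9996 f(18,8)=5508 f(18,10)=2244 f(18,12)=663 f(18,14)=135 f(18,16)=17 f(18,18)=1
t=19: f(19,1)=16796 f(19,3)=25194 f(19,5)=23256 f(19,7)=15504 f(19,9)=7752 f(19,11)=2907 f(19,13)=798 f(19,15)=152 f(19,17)=18 f(19,19)=1
Σ_s f(19,s) = 92378
P = 92378/524288 = 46189/262144

Answer: 46189/262144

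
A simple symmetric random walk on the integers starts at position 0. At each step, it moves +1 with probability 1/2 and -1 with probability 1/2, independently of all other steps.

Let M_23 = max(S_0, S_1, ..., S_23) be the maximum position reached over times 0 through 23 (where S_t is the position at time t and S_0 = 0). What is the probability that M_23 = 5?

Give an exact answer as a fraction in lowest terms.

Answer: 408595/4194304

Derivation:
Let M_23 = max(S_0,...,S_23). Use the reflection principle: for j ≥ 1, #{paths with M_23 ≥ j} = #{S_23 ≥ j} + #{S_23 ≥ j+1}.
By reflection, #{M_23 ≥ 5} = #{S_23 ≥ 5} + #{S_23 ≥ 6} = 1698160 + 880970 = 2579130.
#{M_23 ≥ 6} = #{S_23 ≥ 6} + #{S_23 ≥ 7} = 880970 + 880970 = 1761940.
#{M_23 = 5} = 2579130 - 1761940 = 817190.
P(M_23 = 5) = 817190/8388608 = 408595/4194304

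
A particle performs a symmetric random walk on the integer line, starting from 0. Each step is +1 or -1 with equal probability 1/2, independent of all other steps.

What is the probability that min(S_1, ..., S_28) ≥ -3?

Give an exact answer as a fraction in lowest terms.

Answer: 145422675/268435456

Derivation:
Let f(t,s) = #length-t paths at position s with S_1..S_t all ≥ -3.
f(t,s) = f(t-1,s-1) + f(t-1,s+1) for s ≥ -3; f(t,s) = 0 for s < -3.
t=0: f(0,0)=1
t=1: f(1,-1)=1 f(1,1)=1
t=2: f(2,-2)=1 f(2,0)=2 f(2,2)=1
t=3: f(3,-3)=1 f(3,-1)=3 f(3,1)=3 f(3,3)=1
t=4: f(4,-2)=4 f(4,0)=6 f(4,2)=4 f(4,4)=1
t=5: f(5,-3)=4 f(5,-1)=10 f(5,1)=10 f(5,3)=5 f(5,5)=1
t=6: f(6,-2)=14 f(6,0)=20 f(6,2)=15 f(6,4)=6 f(6,6)=1
t=7: f(7,-3)=14 f(7,-1)=34 f(7,1)=35 f(7,3)=21 f(7,5)=7 f(7,7)=1
t=8: f(8,-2)=48 f(8,0)=69 f(8,2)=56 f(8,4)=28 f(8,6)=8 f(8,8)=1
t=9: f(9,-3)=48 f(9,-1)=117 f(9,1)=125 f(9,3)=84 f(9,5)=36 f(9,7)=9 f(9,9)=1
t=10: f(10,-2)=165 f(10,0)=242 f(10,2)=209 f(10,4)=120 f(10,6)=45 f(10,8)=10 f(10,10)=1
t=11: f(11,-3)=165 f(11,-1)=407 f(11,1)=451 f(11,3)=329 f(11,5)=165 f(11,7)=55 f(11,9)=11 f(11,11)=1
t=12: f(12,-2)=572 f(12,0)=858 f(12,2)=780 f(12,4)=494 f(12,6)=220 f(12,8)=66 f(12,10)=12 f(12,12)=1
t=13: f(13,-3)=572 f(13,-1)=1430 f(13,1)=1638 f(13,3)=1274 f(13,5)=714 f(13,7)=286 f(13,9)=78 f(13,11)=13 f(13,13)=1
t=14: f(14,-2)=2002 f(14,0)=3068 f(14,2)=2912 f(14,4)=1988 f(14,6)=1000 f(14,8)=364 f(14,10)=91 f(14,12)=14 f(14,14)=1
t=15: f(15,-3)=2002 f(15,-1)=5070 f(15,1)=5980 f(15,3)=4900 f(15,5)=2988 f(15,7)=1364 f(15,9)=455 f(15,11)=105 f(15,13)=15 f(15,15)=1
t=16: f(16,-2)=7072 f(16,0)=11050 f(16,2)=10880 f(16,4)=7888 f(16,6)=4352 f(16,8)=1819 f(16,10)=560 f(16,12)=120 f(16,14)=16 f(16,16)=1
t=17: f(17,-3)=7072 f(17,-1)=18122 f(17,1)=21930 f(17,3)=18768 f(17,5)=12240 f(17,7)=6171 f(17,9)=2379 f(17,11)=680 f(17,13)=136 f(17,15)=17 f(17,17)=1
t=18: f(18,-2)=25194 f(18,0)=40052 f(18,2)=40698 f(18,4)=31008 f(18,6)=18411 f(18,8)=8550 f(18,10)=3059 f(18,12)=816 f(18,14)=153 f(18,16)=18 f(18,18)=1
t=19: f(19,-3)=25194 f(19,-1)=65246 f(19,1)=80750 f(19,3)=71706 f(19,5)=49419 f(19,7)=26961 f(19,9)=11609 f(19,11)=3875 f(19,13)=969 f(19,15)=171 f(19,17)=19 f(19,19)=1
t=20: f(20,-2)=90440 f(20,0)=145996 f(20,2)=152456 f(20,4)=121125 f(20,6)=76380 f(20,8)=38570 f(20,10)=15484 f(20,12)=4844 f(20,14)=1140 f(20,16)=190 f(20,18)=20 f(20,20)=1
t=21: f(21,-3)=90440 f(21,-1)=236436 f(21,1)=298452 f(21,3)=273581 f(21,5)=197505 f(21,7)=114950 f(21,9)=54054 f(21,11)=20328 f(21,13)=5984 f(21,15)=1330 f(21,17)=210 f(21,19)=21 f(21,21)=1
t=22: f(22,-2)=326876 f(22,0)=534888 f(22,2)=572033 f(22,4)=471086 f(22,6)=312455 f(22,8)=169004 f(22,10)=74382 f(22,12)=26312 f(22,14)=7314 f(22,16)=1540 f(22,18)=231 f(22,20)=22 f(22,22)=1
t=23: f(23,-3)=326876 f(23,-1)=861764 f(23,1)=1106921 f(23,3)=1043119 f(23,5)=783541 f(23,7)=481459 f(23,9)=243386 f(23,11)=100694 f(23,13)=33626 f(23,15)=8854 f(23,17)=1771 f(23,19)=253 f(23,21)=23 f(23,23)=1
t=24: f(24,-2)=1188640 f(24,0)=1968685 f(24,2)=2150040 f(24,4)=1826660 f(24,6)=1265000 f(24,8)=724845 f(24,10)=344080 f(24,12)=134320 f(24,14)=42480 f(24,16)=10625 f(24,18)=2024 f(24,20)=276 f(24,22)=24 f(24,24)=1
t=25: f(25,-3)=1188640 f(25,-1)=3157325 f(25,1)=4118725 f(25,3)=3976700 f(25,5)=3091660 f(25,7)=1989845 f(25,9)=1068925 f(25,11)=478400 f(25,13)=176800 f(25,15)=53105 f(25,17)=12649 f(25,19)=2300 f(25,21)=300 f(25,23)=25 f(25,25)=1
t=26: f(26,-2)=4345965 f(26,0)=7276050 f(26,2)=8095425 f(26,4)=7068360 f(26,6)=5081505 f(26,8)=3058770 f(26,10)=1547325 f(26,12)=655200 f(26,14)=229905 f(26,16)=65754 f(26,18)=14949 f(26,20)=2600 f(26,22)=325 f(26,24)=26 f(26,26)=1
t=27: f(27,-3)=4345965 f(27,-1)=11622015 f(27,1)=15371475 f(27,3)=15163785 f(27,5)=12149865 f(27,7)=8140275 f(27,9)=4606095 f(27,11)=2202525 f(27,13)=885105 f(27,15)=295659 f(27,17)=80703 f(27,19)=17549 f(27,21)=2925 f(27,23)=351 f(27,25)=27 f(27,27)=1
t=28: f(28,-2)=15967980 f(28,0)=26993490 f(28,2)=30535260 f(28,4)=27313650 f(28,6)=20290140 f(28,8)=12746370 f(28,10)=6808620 f(28,12)=3087630 f(28,14)=1180764 f(28,16)=376362 f(28,18)=98252 f(28,20)=20474 f(28,22)=3276 f(28,24)=378 f(28,26)=28 f(28,28)=1
Σ_s f(28,s) = 145422675
P = 145422675/268435456 = 145422675/268435456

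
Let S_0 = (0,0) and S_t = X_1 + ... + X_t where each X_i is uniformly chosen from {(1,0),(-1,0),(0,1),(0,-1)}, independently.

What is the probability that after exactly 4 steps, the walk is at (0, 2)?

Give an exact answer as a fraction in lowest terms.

Answer: 1/16

Derivation:
Let h be the number of horizontal steps (so 4-h are vertical). To end at (0,2) need (h+0)/2 right-steps and ((4-h)+2)/2 up-steps.
Sum over h with 0 ≤ h ≤ 2, h ≡ 0 (mod 2), 4-h ≡ 0 (mod 2):
h=0: C(4,0)·C(0,0)·C(4,3) = 1·1·4 = 4
h=2: C(4,2)·C(2,1)·C(2,2) = 6·2·1 = 12
Total favorable: 16
Total paths: 4^4 = 256
P = 16/256 = 1/16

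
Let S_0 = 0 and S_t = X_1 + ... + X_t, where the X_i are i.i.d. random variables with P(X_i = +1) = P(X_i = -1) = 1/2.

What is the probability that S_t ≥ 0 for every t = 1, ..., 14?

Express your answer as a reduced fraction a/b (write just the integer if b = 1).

Let f(t,s) = #length-t paths at position s with S_1..S_t all ≥ 0.
f(t,s) = f(t-1,s-1) + f(t-1,s+1) for s ≥ 0; f(t,s) = 0 for s < 0.
t=0: f(0,0)=1
t=1: f(1,1)=1
t=2: f(2,0)=1 f(2,2)=1
t=3: f(3,1)=2 f(3,3)=1
t=4: f(4,0)=2 f(4,2)=3 f(4,4)=1
t=5: f(5,1)=5 f(5,3)=4 f(5,5)=1
t=6: f(6,0)=5 f(6,2)=9 f(6,4)=5 f(6,6)=1
t=7: f(7,1)=14 f(7,3)=14 f(7,5)=6 f(7,7)=1
t=8: f(8,0)=14 f(8,2)=28 f(8,4)=20 f(8,6)=7 f(8,8)=1
t=9: f(9,1)=42 f(9,3)=48 f(9,5)=27 f(9,7)=8 f(9,9)=1
t=10: f(10,0)=42 f(10,2)=90 f(10,4)=75 f(10,6)=35 f(10,8)=9 f(10,10)=1
t=11: f(11,1)=132 f(11,3)=165 f(11,5)=110 f(11,7)=44 f(11,9)=10 f(11,11)=1
t=12: f(12,0)=132 f(12,2)=297 f(12,4)=275 f(12,6)=154 f(12,8)=54 f(12,10)=11 f(12,12)=1
t=13: f(13,1)=429 f(13,3)=572 f(13,5)=429 f(13,7)=208 f(13,9)=65 f(13,11)=12 f(13,13)=1
t=14: f(14,0)=429 f(14,2)=1001 f(14,4)=1001 f(14,6)=637 f(14,8)=273 f(14,10)=77 f(14,12)=13 f(14,14)=1
Σ_s f(14,s) = 3432
P = 3432/16384 = 429/2048

Answer: 429/2048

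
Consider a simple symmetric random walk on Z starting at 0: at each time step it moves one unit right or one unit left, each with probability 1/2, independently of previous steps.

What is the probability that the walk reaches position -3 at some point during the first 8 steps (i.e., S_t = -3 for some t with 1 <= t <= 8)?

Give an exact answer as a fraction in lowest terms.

Answer: 37/128

Derivation:
Count via complement. Let g(t,s) = #length-t paths at position s with S_1..S_t all ≠ -3.
g(t,s) = g(t-1,s-1) + g(t-1,s+1) for s ≠ -3; g(t,-3) = 0.
t=0: g(0,0)=1
t=1: g(1,-1)=1 g(1,1)=1
t=2: g(2,-2)=1 g(2,0)=2 g(2,2)=1
t=3: g(3,-1)=3 g(3,1)=3 g(3,3)=1
t=4: g(4,-2)=3 g(4,0)=6 g(4,2)=4 g(4,4)=1
t=5: g(5,-1)=9 g(5,1)=10 g(5,3)=5 g(5,5)=1
t=6: g(6,-2)=9 g(6,0)=19 g(6,2)=15 g(6,4)=6 g(6,6)=1
t=7: g(7,-1)=28 g(7,1)=34 g(7,3)=21 g(7,5)=7 g(7,7)=1
t=8: g(8,-2)=28 g(8,0)=62 g(8,2)=55 g(8,4)=28 g(8,6)=8 g(8,8)=1
Paths never hitting -3: Σ_s g(8,s) = 182
Paths hitting -3: 2^8 - 182 = 74
P = 74/256 = 37/128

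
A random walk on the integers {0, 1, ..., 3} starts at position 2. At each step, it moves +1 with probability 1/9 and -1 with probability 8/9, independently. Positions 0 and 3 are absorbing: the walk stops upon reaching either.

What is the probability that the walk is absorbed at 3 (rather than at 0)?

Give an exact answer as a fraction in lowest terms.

Biased walk: p = 1/9, q = 8/9, r = q/p = 8
Gambler's ruin: P(hit 3 before 0 | start at 2) = (1 - r^a)/(1 - r^N)
r^2 = 64; r^3 = 512
P = (1 - 64) / (1 - 512) = -63 / -511 = 9/73

Answer: 9/73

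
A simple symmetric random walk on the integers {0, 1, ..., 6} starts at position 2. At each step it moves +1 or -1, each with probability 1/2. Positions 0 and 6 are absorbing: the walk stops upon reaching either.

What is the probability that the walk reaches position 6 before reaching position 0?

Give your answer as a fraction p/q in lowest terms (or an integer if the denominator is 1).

Answer: 1/3

Derivation:
Symmetric walk (p = 1/2): the harmonic-function argument gives P(hit 6 before 0 | start at 2) = a/N.
P = 2/6 = 1/3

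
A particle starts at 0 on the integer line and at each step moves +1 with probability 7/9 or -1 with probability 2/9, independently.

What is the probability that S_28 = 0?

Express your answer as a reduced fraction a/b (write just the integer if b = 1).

To be at 0 after 28 steps: need exactly 14 steps of +1 and 14 of -1.
Number of such sequences: C(28,14) = 40116600
Each has probability (7/9)^14 · (2/9)^14 = 11112006825558016/523347633027360537213511521
P = 40116600 · 11112006825558016/523347633027360537213511521 = 16510219741414100172800/19383245667680019896796723

Answer: 16510219741414100172800/19383245667680019896796723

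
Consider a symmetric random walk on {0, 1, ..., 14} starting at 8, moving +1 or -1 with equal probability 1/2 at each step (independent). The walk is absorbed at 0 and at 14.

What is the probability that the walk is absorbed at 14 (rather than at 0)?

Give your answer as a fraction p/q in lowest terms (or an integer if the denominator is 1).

Symmetric walk (p = 1/2): the harmonic-function argument gives P(hit 14 before 0 | start at 8) = a/N.
P = 8/14 = 4/7

Answer: 4/7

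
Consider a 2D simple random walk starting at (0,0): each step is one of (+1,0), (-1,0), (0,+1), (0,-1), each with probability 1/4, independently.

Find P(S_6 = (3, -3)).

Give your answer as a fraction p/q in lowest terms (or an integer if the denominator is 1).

Answer: 5/1024

Derivation:
Let h be the number of horizontal steps (so 6-h are vertical). To end at (3,-3) need (h+3)/2 right-steps and ((6-h)-3)/2 up-steps.
Sum over h with 3 ≤ h ≤ 3, h ≡ 1 (mod 2), 6-h ≡ 1 (mod 2):
h=3: C(6,3)·C(3,3)·C(3,0) = 20·1·1 = 20
Total favorable: 20
Total paths: 4^6 = 4096
P = 20/4096 = 5/1024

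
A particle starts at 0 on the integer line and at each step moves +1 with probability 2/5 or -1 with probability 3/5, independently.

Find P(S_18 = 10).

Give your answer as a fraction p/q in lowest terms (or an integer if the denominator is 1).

Answer: 812187648/762939453125

Derivation:
To reach position 10 after 18 steps: need 14 steps of +1 and 4 steps of -1.
Number of such sequences: C(18,14) = 3060
Each has probability (2/5)^14 · (3/5)^4 = 1327104/3814697265625
P = 3060 · 1327104/3814697265625 = 812187648/762939453125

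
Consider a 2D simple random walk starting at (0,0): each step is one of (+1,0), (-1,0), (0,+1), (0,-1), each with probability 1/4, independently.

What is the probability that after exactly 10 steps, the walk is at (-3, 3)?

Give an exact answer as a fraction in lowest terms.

Answer: 2835/262144

Derivation:
Let h be the number of horizontal steps (so 10-h are vertical). To end at (-3,3) need (h-3)/2 right-steps and ((10-h)+3)/2 up-steps.
Sum over h with 3 ≤ h ≤ 7, h ≡ 1 (mod 2), 10-h ≡ 1 (mod 2):
h=3: C(10,3)·C(3,0)·C(7,5) = 120·1·21 = 2520
h=5: C(10,5)·C(5,1)·C(5,4) = 252·5·5 = 6300
h=7: C(10,7)·C(7,2)·C(3,3) = 120·21·1 = 2520
Total favorable: 11340
Total paths: 4^10 = 1048576
P = 11340/1048576 = 2835/262144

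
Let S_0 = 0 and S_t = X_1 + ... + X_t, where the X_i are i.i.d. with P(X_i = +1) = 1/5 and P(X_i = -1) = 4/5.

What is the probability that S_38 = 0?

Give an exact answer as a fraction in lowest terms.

Answer: 388625285349101273088/14551915228366851806640625

Derivation:
To be at 0 after 38 steps: need exactly 19 steps of +1 and 19 of -1.
Number of such sequences: C(38,19) = 35345263800
Each has probability (1/5)^19 · (4/5)^19 = 274877906944/363797880709171295166015625
P = 35345263800 · 274877906944/363797880709171295166015625 = 388625285349101273088/14551915228366851806640625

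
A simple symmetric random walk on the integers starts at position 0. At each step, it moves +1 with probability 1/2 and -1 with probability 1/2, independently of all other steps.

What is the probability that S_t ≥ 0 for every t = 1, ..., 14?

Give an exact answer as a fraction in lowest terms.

Answer: 429/2048

Derivation:
Let f(t,s) = #length-t paths at position s with S_1..S_t all ≥ 0.
f(t,s) = f(t-1,s-1) + f(t-1,s+1) for s ≥ 0; f(t,s) = 0 for s < 0.
t=0: f(0,0)=1
t=1: f(1,1)=1
t=2: f(2,0)=1 f(2,2)=1
t=3: f(3,1)=2 f(3,3)=1
t=4: f(4,0)=2 f(4,2)=3 f(4,4)=1
t=5: f(5,1)=5 f(5,3)=4 f(5,5)=1
t=6: f(6,0)=5 f(6,2)=9 f(6,4)=5 f(6,6)=1
t=7: f(7,1)=14 f(7,3)=14 f(7,5)=6 f(7,7)=1
t=8: f(8,0)=14 f(8,2)=28 f(8,4)=20 f(8,6)=7 f(8,8)=1
t=9: f(9,1)=42 f(9,3)=48 f(9,5)=27 f(9,7)=8 f(9,9)=1
t=10: f(10,0)=42 f(10,2)=90 f(10,4)=75 f(10,6)=35 f(10,8)=9 f(10,10)=1
t=11: f(11,1)=132 f(11,3)=165 f(11,5)=110 f(11,7)=44 f(11,9)=10 f(11,11)=1
t=12: f(12,0)=132 f(12,2)=297 f(12,4)=275 f(12,6)=154 f(12,8)=54 f(12,10)=11 f(12,12)=1
t=13: f(13,1)=429 f(13,3)=572 f(13,5)=429 f(13,7)=208 f(13,9)=65 f(13,11)=12 f(13,13)=1
t=14: f(14,0)=429 f(14,2)=1001 f(14,4)=1001 f(14,6)=637 f(14,8)=273 f(14,10)=77 f(14,12)=13 f(14,14)=1
Σ_s f(14,s) = 3432
P = 3432/16384 = 429/2048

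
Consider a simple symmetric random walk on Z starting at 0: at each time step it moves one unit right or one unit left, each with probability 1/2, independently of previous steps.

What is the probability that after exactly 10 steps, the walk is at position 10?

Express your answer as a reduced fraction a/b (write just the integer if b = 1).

Answer: 1/1024

Derivation:
To reach position 10 after 10 steps: need 10 steps of +1 and 0 of -1.
Favorable paths: C(10,10) = 1
Total paths: 2^10 = 1024
P = 1/1024 = 1/1024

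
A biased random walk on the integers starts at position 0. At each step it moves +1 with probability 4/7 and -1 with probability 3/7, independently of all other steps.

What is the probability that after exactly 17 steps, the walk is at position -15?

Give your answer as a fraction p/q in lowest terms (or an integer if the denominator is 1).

Answer: 2927177028/232630513987207

Derivation:
To reach position -15 after 17 steps: need 1 step of +1 and 16 steps of -1.
Number of such sequences: C(17,1) = 17
Each has probability (4/7)^1 · (3/7)^16 = 172186884/232630513987207
P = 17 · 172186884/232630513987207 = 2927177028/232630513987207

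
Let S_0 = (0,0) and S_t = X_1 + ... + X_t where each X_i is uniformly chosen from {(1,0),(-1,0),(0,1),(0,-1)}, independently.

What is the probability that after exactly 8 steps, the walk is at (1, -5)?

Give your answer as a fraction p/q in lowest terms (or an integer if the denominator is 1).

Answer: 7/2048

Derivation:
Let h be the number of horizontal steps (so 8-h are vertical). To end at (1,-5) need (h+1)/2 right-steps and ((8-h)-5)/2 up-steps.
Sum over h with 1 ≤ h ≤ 3, h ≡ 1 (mod 2), 8-h ≡ 1 (mod 2):
h=1: C(8,1)·C(1,1)·C(7,1) = 8·1·7 = 56
h=3: C(8,3)·C(3,2)·C(5,0) = 56·3·1 = 168
Total favorable: 224
Total paths: 4^8 = 65536
P = 224/65536 = 7/2048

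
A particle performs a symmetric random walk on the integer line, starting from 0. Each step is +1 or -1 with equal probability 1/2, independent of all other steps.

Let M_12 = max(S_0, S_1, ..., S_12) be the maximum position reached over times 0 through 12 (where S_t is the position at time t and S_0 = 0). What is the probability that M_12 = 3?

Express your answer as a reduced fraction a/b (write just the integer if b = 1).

Let M_12 = max(S_0,...,S_12). Use the reflection principle: for j ≥ 1, #{paths with M_12 ≥ j} = #{S_12 ≥ j} + #{S_12 ≥ j+1}.
By reflection, #{M_12 ≥ 3} = #{S_12 ≥ 3} + #{S_12 ≥ 4} = 794 + 794 = 1588.
#{M_12 ≥ 4} = #{S_12 ≥ 4} + #{S_12 ≥ 5} = 794 + 299 = 1093.
#{M_12 = 3} = 1588 - 1093 = 495.
P(M_12 = 3) = 495/4096 = 495/4096

Answer: 495/4096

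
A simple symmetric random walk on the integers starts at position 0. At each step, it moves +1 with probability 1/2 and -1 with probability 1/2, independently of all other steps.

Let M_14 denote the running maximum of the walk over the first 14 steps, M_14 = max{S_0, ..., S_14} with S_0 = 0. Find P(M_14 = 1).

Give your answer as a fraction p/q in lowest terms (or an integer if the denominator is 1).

Let M_14 = max(S_0,...,S_14). Use the reflection principle: for j ≥ 1, #{paths with M_14 ≥ j} = #{S_14 ≥ j} + #{S_14 ≥ j+1}.
By reflection, #{M_14 ≥ 1} = #{S_14 ≥ 1} + #{S_14 ≥ 2} = 6476 + 6476 = 12952.
#{M_14 ≥ 2} = #{S_14 ≥ 2} + #{S_14 ≥ 3} = 6476 + 3473 = 9949.
#{M_14 = 1} = 12952 - 9949 = 3003.
P(M_14 = 1) = 3003/16384 = 3003/16384

Answer: 3003/16384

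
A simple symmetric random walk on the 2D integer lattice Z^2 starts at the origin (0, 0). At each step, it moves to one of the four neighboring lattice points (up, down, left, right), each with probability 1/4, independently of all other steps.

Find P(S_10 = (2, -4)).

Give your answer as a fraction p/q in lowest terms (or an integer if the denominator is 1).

Answer: 4725/524288

Derivation:
Let h be the number of horizontal steps (so 10-h are vertical). To end at (2,-4) need (h+2)/2 right-steps and ((10-h)-4)/2 up-steps.
Sum over h with 2 ≤ h ≤ 6, h ≡ 0 (mod 2), 10-h ≡ 0 (mod 2):
h=2: C(10,2)·C(2,2)·C(8,2) = 45·1·28 = 1260
h=4: C(10,4)·C(4,3)·C(6,1) = 210·4·6 = 5040
h=6: C(10,6)·C(6,4)·C(4,0) = 210·15·1 = 3150
Total favorable: 9450
Total paths: 4^10 = 1048576
P = 9450/1048576 = 4725/524288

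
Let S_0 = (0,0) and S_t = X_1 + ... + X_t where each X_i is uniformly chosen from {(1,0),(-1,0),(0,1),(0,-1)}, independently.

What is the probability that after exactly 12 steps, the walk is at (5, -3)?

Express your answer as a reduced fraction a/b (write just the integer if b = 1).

Answer: 3267/1048576

Derivation:
Let h be the number of horizontal steps (so 12-h are vertical). To end at (5,-3) need (h+5)/2 right-steps and ((12-h)-3)/2 up-steps.
Sum over h with 5 ≤ h ≤ 9, h ≡ 1 (mod 2), 12-h ≡ 1 (mod 2):
h=5: C(12,5)·C(5,5)·C(7,2) = 792·1·21 = 16632
h=7: C(12,7)·C(7,6)·C(5,1) = 792·7·5 = 27720
h=9: C(12,9)·C(9,7)·C(3,0) = 220·36·1 = 7920
Total favorable: 52272
Total paths: 4^12 = 16777216
P = 52272/16777216 = 3267/1048576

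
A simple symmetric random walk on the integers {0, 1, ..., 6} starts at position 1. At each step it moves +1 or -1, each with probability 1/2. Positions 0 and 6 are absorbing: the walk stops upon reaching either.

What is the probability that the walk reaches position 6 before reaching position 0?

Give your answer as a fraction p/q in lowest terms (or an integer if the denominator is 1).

Answer: 1/6

Derivation:
Symmetric walk (p = 1/2): the harmonic-function argument gives P(hit 6 before 0 | start at 1) = a/N.
P = 1/6 = 1/6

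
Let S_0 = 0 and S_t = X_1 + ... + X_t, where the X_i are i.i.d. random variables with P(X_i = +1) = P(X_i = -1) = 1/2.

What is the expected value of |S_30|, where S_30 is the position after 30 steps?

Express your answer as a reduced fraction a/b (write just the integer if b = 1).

S_30 takes values m ≡ 0 (mod 2) with |m| ≤ 30; P(S_30=m) = C(30,(30+m)/2)/2^30.
Total paths: 2^30 = 1073741824
Distribution: P(S=-30)=1/1073741824, P(S=-28)=30/1073741824, P(S=-26)=435/1073741824, P(S=-24)=4060/1073741824, P(S=-22)=27405/1073741824, P(S=-20)=142506/1073741824, P(S=-18)=593775/1073741824, P(S=-16)=2035800/1073741824, P(S=-14)=5852925/1073741824, P(S=-12)=14307150/1073741824, P(S=-10)=30045015/1073741824, P(S=-8)=54627300/1073741824, P(S=-6)=86493225/1073741824, P(S=-4)=119759850/1073741824, P(S=-2)=145422675/1073741824, P(S=0)=155117520/1073741824, P(S=2)=145422675/1073741824, P(S=4)=119759850/1073741824, P(S=6)=86493225/1073741824, P(S=8)=54627300/1073741824, P(S=10)=30045015/1073741824, P(S=12)=14307150/1073741824, P(S=14)=5852925/1073741824, P(S=16)=2035800/1073741824, P(S=18)=593775/1073741824, P(S=20)=142506/1073741824, P(S=22)=27405/1073741824, P(S=24)=4060/1073741824, P(S=26)=435/1073741824, P(S=28)=30/1073741824, P(S=30)=1/1073741824
E[|S_30|] = Σ_m |m|·P(S_30=m) = 4653525600/1073741824 = 145422675/33554432

Answer: 145422675/33554432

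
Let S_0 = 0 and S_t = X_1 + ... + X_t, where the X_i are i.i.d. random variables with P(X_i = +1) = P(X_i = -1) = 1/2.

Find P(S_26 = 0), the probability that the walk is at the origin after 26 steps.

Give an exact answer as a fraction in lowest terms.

To return to 0 after 26 steps: need exactly 13 steps of +1 and 13 of -1.
Favorable paths: C(26,13) = 10400600
Total paths: 2^26 = 67108864
P = 10400600/67108864 = 1300075/8388608

Answer: 1300075/8388608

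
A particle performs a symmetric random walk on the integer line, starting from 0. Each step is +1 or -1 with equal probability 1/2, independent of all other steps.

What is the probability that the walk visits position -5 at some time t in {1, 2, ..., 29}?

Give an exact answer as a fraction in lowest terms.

Answer: 194129627/536870912

Derivation:
Count via complement. Let g(t,s) = #length-t paths at position s with S_1..S_t all ≠ -5.
g(t,s) = g(t-1,s-1) + g(t-1,s+1) for s ≠ -5; g(t,-5) = 0.
t=0: g(0,0)=1
t=1: g(1,-1)=1 g(1,1)=1
t=2: g(2,-2)=1 g(2,0)=2 g(2,2)=1
t=3: g(3,-3)=1 g(3,-1)=3 g(3,1)=3 g(3,3)=1
t=4: g(4,-4)=1 g(4,-2)=4 g(4,0)=6 g(4,2)=4 g(4,4)=1
t=5: g(5,-3)=5 g(5,-1)=10 g(5,1)=10 g(5,3)=5 g(5,5)=1
t=6: g(6,-4)=5 g(6,-2)=15 g(6,0)=20 g(6,2)=15 g(6,4)=6 g(6,6)=1
t=7: g(7,-3)=20 g(7,-1)=35 g(7,1)=35 g(7,3)=21 g(7,5)=7 g(7,7)=1
t=8: g(8,-4)=20 g(8,-2)=55 g(8,0)=70 g(8,2)=56 g(8,4)=28 g(8,6)=8 g(8,8)=1
t=9: g(9,-3)=75 g(9,-1)=125 g(9,1)=126 g(9,3)=84 g(9,5)=36 g(9,7)=9 g(9,9)=1
t=10: g(10,-4)=75 g(10,-2)=200 g(10,0)=251 g(10,2)=210 g(10,4)=120 g(10,6)=45 g(10,8)=10 g(10,10)=1
t=11: g(11,-3)=275 g(11,-1)=451 g(11,1)=461 g(11,3)=330 g(11,5)=165 g(11,7)=55 g(11,9)=11 g(11,11)=1
t=12: g(12,-4)=275 g(12,-2)=726 g(12,0)=912 g(12,2)=791 g(12,4)=495 g(12,6)=220 g(12,8)=66 g(12,10)=12 g(12,12)=1
t=13: g(13,-3)=1001 g(13,-1)=1638 g(13,1)=1703 g(13,3)=1286 g(13,5)=715 g(13,7)=286 g(13,9)=78 g(13,11)=13 g(13,13)=1
t=14: g(14,-4)=1001 g(14,-2)=2639 g(14,0)=3341 g(14,2)=2989 g(14,4)=2001 g(14,6)=1001 g(14,8)=364 g(14,10)=91 g(14,12)=14 g(14,14)=1
t=15: g(15,-3)=3640 g(15,-1)=5980 g(15,1)=6330 g(15,3)=4990 g(15,5)=3002 g(15,7)=1365 g(15,9)=455 g(15,11)=105 g(15,13)=15 g(15,15)=1
t=16: g(16,-4)=3640 g(16,-2)=9620 g(16,0)=12310 g(16,2)=11320 g(16,4)=7992 g(16,6)=4367 g(16,8)=1820 g(16,10)=560 g(16,12)=120 g(16,14)=16 g(16,16)=1
t=17: g(17,-3)=13260 g(17,-1)=21930 g(17,1)=23630 g(17,3)=19312 g(17,5)=12359 g(17,7)=6187 g(17,9)=2380 g(17,11)=680 g(17,13)=136 g(17,15)=17 g(17,17)=1
t=18: g(18,-4)=13260 g(18,-2)=35190 g(18,0)=45560 g(18,2)=42942 g(18,4)=31671 g(18,6)=18546 g(18,8)=8567 g(18,10)=3060 g(18,12)=816 g(18,14)=153 g(18,16)=18 g(18,18)=1
t=19: g(19,-3)=48450 g(19,-1)=80750 g(19,1)=88502 g(19,3)=74613 g(19,5)=50217 g(19,7)=27113 g(19,9)=11627 g(19,11)=3876 g(19,13)=969 g(19,15)=171 g(19,17)=19 g(19,19)=1
t=20: g(20,-4)=48450 g(20,-2)=129200 g(20,0)=169252 g(20,2)=163115 g(20,4)=124830 g(20,6)=77330 g(20,8)=38740 g(20,10)=15503 g(20,12)=4845 g(20,14)=1140 g(20,16)=190 g(20,18)=20 g(20,20)=1
t=21: g(21,-3)=177650 g(21,-1)=298452 g(21,1)=332367 g(21,3)=287945 g(21,5)=202160 g(21,7)=116070 g(21,9)=54243 g(21,11)=20348 g(21,13)=5985 g(21,15)=1330 g(21,17)=210 g(21,19)=21 g(21,21)=1
t=22: g(22,-4)=177650 g(22,-2)=476102 g(22,0)=630819 g(22,2)=620312 g(22,4)=490105 g(22,6)=318230 g(22,8)=170313 g(22,10)=74591 g(22,12)=26333 g(22,14)=7315 g(22,16)=1540 g(22,18)=231 g(22,20)=22 g(22,22)=1
t=23: g(23,-3)=653752 g(23,-1)=1106921 g(23,1)=1251131 g(23,3)=1110417 g(23,5)=808335 g(23,7)=488543 g(23,9)=244904 g(23,11)=100924 g(23,13)=33648 g(23,15)=8855 g(23,17)=1771 g(23,19)=253 g(23,21)=23 g(23,23)=1
t=24: g(24,-4)=653752 g(24,-2)=1760673 g(24,0)=2358052 g(24,2)=2361548 g(24,4)=1918752 g(24,6)=1296878 g(24,8)=733447 g(24,10)=345828 g(24,12)=134572 g(24,14)=42503 g(24,16)=10626 g(24,18)=2024 g(24,20)=276 g(24,22)=24 g(24,24)=1
t=25: g(25,-3)=2414425 g(25,-1)=4118725 g(25,1)=4719600 g(25,3)=4280300 g(25,5)=3215630 g(25,7)=2030325 g(25,9)=1079275 g(25,11)=480400 g(25,13)=177075 g(25,15)=53129 g(25,17)=12650 g(25,19)=2300 g(25,21)=300 g(25,23)=25 g(25,25)=1
t=26: g(26,-4)=2414425 g(26,-2)=6533150 g(26,0)=8838325 g(26,2)=8999900 g(26,4)=7495930 g(26,6)=5245955 g(26,8)=3109600 g(26,10)=1559675 g(26,12)=657475 g(26,14)=230204 g(26,16)=65779 g(26,18)=14950 g(26,20)=2600 g(26,22)=325 g(26,24)=26 g(26,26)=1
t=27: g(27,-3)=8947575 g(27,-1)=15371475 g(27,1)=17838225 g(27,3)=16495830 g(27,5)=12741885 g(27,7)=8355555 g(27,9)=4669275 g(27,11)=2217150 g(27,13)=887679 g(27,15)=295983 g(27,17)=80729 g(27,19)=17550 g(27,21)=2925 g(27,23)=351 g(27,25)=27 g(27,27)=1
t=28: g(28,-4)=8947575 g(28,-2)=24319050 g(28,0)=33209700 g(28,2)=34334055 g(28,4)=29237715 g(28,6)=21097440 g(28,8)=13024830 g(28,10)=6886425 g(28,12)=3104829 g(28,14)=1183662 g(28,16)=376712 g(28,18)=98279 g(28,20)=20475 g(28,22)=3276 g(28,24)=378 g(28,26)=28 g(28,28)=1
t=29: g(29,-3)=33266625 g(29,-1)=57528750 g(29,1)=67543755 g(29,3)=63571770 g(29,5)=50335155 g(29,7)=34122270 g(29,9)=19911255 g(29,11)=9991254 g(29,13)=4288491 g(29,15)=1560374 g(29,17)=474991 g(29,19)=118754 g(29,21)=23751 g(29,23)=3654 g(29,25)=406 g(29,27)=29 g(29,29)=1
Paths never hitting -5: Σ_s g(29,s) = 342741285
Paths hitting -5: 2^29 - 342741285 = 194129627
P = 194129627/536870912 = 194129627/536870912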